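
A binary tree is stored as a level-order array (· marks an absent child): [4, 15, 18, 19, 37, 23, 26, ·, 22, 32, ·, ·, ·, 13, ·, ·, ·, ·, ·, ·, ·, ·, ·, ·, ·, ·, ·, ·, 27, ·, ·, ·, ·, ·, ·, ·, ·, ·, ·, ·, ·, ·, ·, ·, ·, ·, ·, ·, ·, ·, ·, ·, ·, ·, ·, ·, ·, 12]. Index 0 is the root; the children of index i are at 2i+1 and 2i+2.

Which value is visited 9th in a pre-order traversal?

Pre-order visits the node, then its left subtree, then its right subtree.
Visit 4.
At 4: go left to 15.
  Visit 15.
  At 15: go left to 19.
    Visit 19.
    At 19: no left child.
    At 19: go right to 22.
      22 is a leaf — visit 22.
  At 15: go right to 37.
    Visit 37.
    At 37: go left to 32.
      32 is a leaf — visit 32.
    At 37: no right child.
At 4: go right to 18.
  Visit 18.
  At 18: go left to 23.
    23 is a leaf — visit 23.
  At 18: go right to 26.
    Visit 26.
    At 26: go left to 13.
      Visit 13.
      At 13: no left child.
      At 13: go right to 27.
        Visit 27.
        At 27: go left to 12.
          12 is a leaf — visit 12.
        At 27: no right child.
    At 26: no right child.
Full pre-order sequence: 4, 15, 19, 22, 37, 32, 18, 23, 26, 13, 27, 12.

26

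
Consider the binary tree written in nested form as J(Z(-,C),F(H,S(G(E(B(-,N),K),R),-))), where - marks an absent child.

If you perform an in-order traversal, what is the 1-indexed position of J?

In-order visits the left subtree, then the node, then the right subtree.
At J: go left to Z.
  At Z: no left child.
  Visit Z.
  At Z: go right to C.
    C is a leaf — visit C.
Visit J.
At J: go right to F.
  At F: go left to H.
    H is a leaf — visit H.
  Visit F.
  At F: go right to S.
    At S: go left to G.
      At G: go left to E.
        At E: go left to B.
          At B: no left child.
          Visit B.
          At B: go right to N.
            N is a leaf — visit N.
        Visit E.
        At E: go right to K.
          K is a leaf — visit K.
      Visit G.
      At G: go right to R.
        R is a leaf — visit R.
    Visit S.
    At S: no right child.
Full in-order sequence: Z, C, J, H, F, B, N, E, K, G, R, S.

3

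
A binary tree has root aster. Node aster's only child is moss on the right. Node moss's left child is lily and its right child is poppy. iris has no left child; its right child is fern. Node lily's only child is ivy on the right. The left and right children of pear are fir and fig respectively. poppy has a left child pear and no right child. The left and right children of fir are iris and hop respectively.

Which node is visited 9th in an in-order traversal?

In-order visits the left subtree, then the node, then the right subtree.
At aster: no left child.
Visit aster.
At aster: go right to moss.
  At moss: go left to lily.
    At lily: no left child.
    Visit lily.
    At lily: go right to ivy.
      ivy is a leaf — visit ivy.
  Visit moss.
  At moss: go right to poppy.
    At poppy: go left to pear.
      At pear: go left to fir.
        At fir: go left to iris.
          At iris: no left child.
          Visit iris.
          At iris: go right to fern.
            fern is a leaf — visit fern.
        Visit fir.
        At fir: go right to hop.
          hop is a leaf — visit hop.
      Visit pear.
      At pear: go right to fig.
        fig is a leaf — visit fig.
    Visit poppy.
    At poppy: no right child.
Full in-order sequence: aster, lily, ivy, moss, iris, fern, fir, hop, pear, fig, poppy.

pear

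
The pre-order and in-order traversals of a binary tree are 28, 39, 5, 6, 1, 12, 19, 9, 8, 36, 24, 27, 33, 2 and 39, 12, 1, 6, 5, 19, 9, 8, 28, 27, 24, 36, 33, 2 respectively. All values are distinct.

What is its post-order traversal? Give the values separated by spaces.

The first element of pre-order is the root; it splits in-order into left and right subtrees.
Root 28: left subtree has 8 nodes {39, 12, 1, 6, 5, 19, 9, 8}, right has 5 {27, 24, 36, 33, 2}.
  Root 39: left subtree has 0 nodes { }, right has 7 {12, 1, 6, 5, 19, 9, 8}.
    Root 5: left subtree has 3 nodes {12, 1, 6}, right has 3 {19, 9, 8}.
      Root 6: left subtree has 2 nodes {12, 1}, right has 0 { }.
        Root 1: left subtree has 1 node {12}, right has 0 { }.
      Root 19: left subtree has 0 nodes { }, right has 2 {9, 8}.
        Root 9: left subtree has 0 nodes { }, right has 1 {8}.
  Root 36: left subtree has 2 nodes {27, 24}, right has 2 {33, 2}.
    Root 24: left subtree has 1 node {27}, right has 0 { }.
    Root 33: left subtree has 0 nodes { }, right has 1 {2}.

12 1 6 8 9 19 5 39 27 24 2 33 36 28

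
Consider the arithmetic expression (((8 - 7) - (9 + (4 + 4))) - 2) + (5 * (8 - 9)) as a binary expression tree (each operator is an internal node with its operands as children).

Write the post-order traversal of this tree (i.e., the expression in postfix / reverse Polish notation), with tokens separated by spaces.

Post-order on an expression tree gives postfix notation: for each operator, emit left operand, right operand, then the operator.

8 7 - 9 4 4 + + - 2 - 5 8 9 - * +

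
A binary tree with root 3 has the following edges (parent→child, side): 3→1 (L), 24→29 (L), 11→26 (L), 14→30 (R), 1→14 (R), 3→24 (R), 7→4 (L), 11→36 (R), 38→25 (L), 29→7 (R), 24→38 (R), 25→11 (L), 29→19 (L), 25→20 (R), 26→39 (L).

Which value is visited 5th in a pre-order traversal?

Pre-order visits the node, then its left subtree, then its right subtree.
Visit 3.
At 3: go left to 1.
  Visit 1.
  At 1: no left child.
  At 1: go right to 14.
    Visit 14.
    At 14: no left child.
    At 14: go right to 30.
      30 is a leaf — visit 30.
At 3: go right to 24.
  Visit 24.
  At 24: go left to 29.
    Visit 29.
    At 29: go left to 19.
      19 is a leaf — visit 19.
    At 29: go right to 7.
      Visit 7.
      At 7: go left to 4.
        4 is a leaf — visit 4.
      At 7: no right child.
  At 24: go right to 38.
    Visit 38.
    At 38: go left to 25.
      Visit 25.
      At 25: go left to 11.
        Visit 11.
        At 11: go left to 26.
          Visit 26.
          At 26: go left to 39.
            39 is a leaf — visit 39.
          At 26: no right child.
        At 11: go right to 36.
          36 is a leaf — visit 36.
      At 25: go right to 20.
        20 is a leaf — visit 20.
    At 38: no right child.
Full pre-order sequence: 3, 1, 14, 30, 24, 29, 19, 7, 4, 38, 25, 11, 26, 39, 36, 20.

24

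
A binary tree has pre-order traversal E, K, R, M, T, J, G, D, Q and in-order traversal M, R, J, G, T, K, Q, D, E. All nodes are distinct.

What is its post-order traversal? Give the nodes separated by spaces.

M G J T R Q D K E

The first element of pre-order is the root; it splits in-order into left and right subtrees.
Root E: left subtree has 8 nodes {M, R, J, G, T, K, Q, D}, right has 0 { }.
  Root K: left subtree has 5 nodes {M, R, J, G, T}, right has 2 {Q, D}.
    Root R: left subtree has 1 node {M}, right has 3 {J, G, T}.
      Root T: left subtree has 2 nodes {J, G}, right has 0 { }.
        Root J: left subtree has 0 nodes { }, right has 1 {G}.
    Root D: left subtree has 1 node {Q}, right has 0 { }.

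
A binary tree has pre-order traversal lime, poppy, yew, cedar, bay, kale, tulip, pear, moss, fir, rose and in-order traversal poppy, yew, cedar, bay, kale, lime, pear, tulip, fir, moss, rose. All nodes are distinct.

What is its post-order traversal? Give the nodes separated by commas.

The first element of pre-order is the root; it splits in-order into left and right subtrees.
Root lime: left subtree has 5 nodes {poppy, yew, cedar, bay, kale}, right has 5 {pear, tulip, fir, moss, rose}.
  Root poppy: left subtree has 0 nodes { }, right has 4 {yew, cedar, bay, kale}.
    Root yew: left subtree has 0 nodes { }, right has 3 {cedar, bay, kale}.
      Root cedar: left subtree has 0 nodes { }, right has 2 {bay, kale}.
        Root bay: left subtree has 0 nodes { }, right has 1 {kale}.
  Root tulip: left subtree has 1 node {pear}, right has 3 {fir, moss, rose}.
    Root moss: left subtree has 1 node {fir}, right has 1 {rose}.

kale, bay, cedar, yew, poppy, pear, fir, rose, moss, tulip, lime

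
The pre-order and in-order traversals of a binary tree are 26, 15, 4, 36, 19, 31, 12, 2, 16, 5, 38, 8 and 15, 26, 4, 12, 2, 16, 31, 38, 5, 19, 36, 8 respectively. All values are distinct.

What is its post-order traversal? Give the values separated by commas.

The first element of pre-order is the root; it splits in-order into left and right subtrees.
Root 26: left subtree has 1 node {15}, right has 10 {4, 12, 2, 16, 31, 38, 5, 19, 36, 8}.
  Root 4: left subtree has 0 nodes { }, right has 9 {12, 2, 16, 31, 38, 5, 19, 36, 8}.
    Root 36: left subtree has 7 nodes {12, 2, 16, 31, 38, 5, 19}, right has 1 {8}.
      Root 19: left subtree has 6 nodes {12, 2, 16, 31, 38, 5}, right has 0 { }.
        Root 31: left subtree has 3 nodes {12, 2, 16}, right has 2 {38, 5}.
          Root 12: left subtree has 0 nodes { }, right has 2 {2, 16}.
            Root 2: left subtree has 0 nodes { }, right has 1 {16}.
          Root 5: left subtree has 1 node {38}, right has 0 { }.

15, 16, 2, 12, 38, 5, 31, 19, 8, 36, 4, 26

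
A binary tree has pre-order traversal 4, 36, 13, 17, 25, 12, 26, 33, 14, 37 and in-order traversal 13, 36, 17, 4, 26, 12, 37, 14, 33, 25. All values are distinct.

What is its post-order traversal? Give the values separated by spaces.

13 17 36 26 37 14 33 12 25 4

The first element of pre-order is the root; it splits in-order into left and right subtrees.
Root 4: left subtree has 3 nodes {13, 36, 17}, right has 6 {26, 12, 37, 14, 33, 25}.
  Root 36: left subtree has 1 node {13}, right has 1 {17}.
  Root 25: left subtree has 5 nodes {26, 12, 37, 14, 33}, right has 0 { }.
    Root 12: left subtree has 1 node {26}, right has 3 {37, 14, 33}.
      Root 33: left subtree has 2 nodes {37, 14}, right has 0 { }.
        Root 14: left subtree has 1 node {37}, right has 0 { }.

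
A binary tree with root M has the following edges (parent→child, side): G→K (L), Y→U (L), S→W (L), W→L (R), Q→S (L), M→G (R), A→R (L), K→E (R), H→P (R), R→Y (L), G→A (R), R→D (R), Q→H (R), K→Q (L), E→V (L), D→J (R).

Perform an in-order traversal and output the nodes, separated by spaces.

In-order visits the left subtree, then the node, then the right subtree.
At M: no left child.
Visit M.
At M: go right to G.
  At G: go left to K.
    At K: go left to Q.
      At Q: go left to S.
        At S: go left to W.
          At W: no left child.
          Visit W.
          At W: go right to L.
            L is a leaf — visit L.
        Visit S.
        At S: no right child.
      Visit Q.
      At Q: go right to H.
        At H: no left child.
        Visit H.
        At H: go right to P.
          P is a leaf — visit P.
    Visit K.
    At K: go right to E.
      At E: go left to V.
        V is a leaf — visit V.
      Visit E.
      At E: no right child.
  Visit G.
  At G: go right to A.
    At A: go left to R.
      At R: go left to Y.
        At Y: go left to U.
          U is a leaf — visit U.
        Visit Y.
        At Y: no right child.
      Visit R.
      At R: go right to D.
        At D: no left child.
        Visit D.
        At D: go right to J.
          J is a leaf — visit J.
    Visit A.
    At A: no right child.

M W L S Q H P K V E G U Y R D J A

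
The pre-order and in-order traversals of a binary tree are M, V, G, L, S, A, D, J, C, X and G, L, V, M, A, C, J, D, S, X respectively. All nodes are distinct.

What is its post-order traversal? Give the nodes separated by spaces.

The first element of pre-order is the root; it splits in-order into left and right subtrees.
Root M: left subtree has 3 nodes {G, L, V}, right has 6 {A, C, J, D, S, X}.
  Root V: left subtree has 2 nodes {G, L}, right has 0 { }.
    Root G: left subtree has 0 nodes { }, right has 1 {L}.
  Root S: left subtree has 4 nodes {A, C, J, D}, right has 1 {X}.
    Root A: left subtree has 0 nodes { }, right has 3 {C, J, D}.
      Root D: left subtree has 2 nodes {C, J}, right has 0 { }.
        Root J: left subtree has 1 node {C}, right has 0 { }.

L G V C J D A X S M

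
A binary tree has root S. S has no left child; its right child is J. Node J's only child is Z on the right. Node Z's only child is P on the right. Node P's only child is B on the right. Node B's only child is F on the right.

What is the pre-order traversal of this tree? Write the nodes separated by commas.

S, J, Z, P, B, F

Pre-order visits the node, then its left subtree, then its right subtree.
Visit S.
At S: no left child.
At S: go right to J.
  Visit J.
  At J: no left child.
  At J: go right to Z.
    Visit Z.
    At Z: no left child.
    At Z: go right to P.
      Visit P.
      At P: no left child.
      At P: go right to B.
        Visit B.
        At B: no left child.
        At B: go right to F.
          F is a leaf — visit F.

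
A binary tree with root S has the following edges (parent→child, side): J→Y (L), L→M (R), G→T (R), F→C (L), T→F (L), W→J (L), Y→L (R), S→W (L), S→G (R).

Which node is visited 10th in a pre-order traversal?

Pre-order visits the node, then its left subtree, then its right subtree.
Visit S.
At S: go left to W.
  Visit W.
  At W: go left to J.
    Visit J.
    At J: go left to Y.
      Visit Y.
      At Y: no left child.
      At Y: go right to L.
        Visit L.
        At L: no left child.
        At L: go right to M.
          M is a leaf — visit M.
    At J: no right child.
  At W: no right child.
At S: go right to G.
  Visit G.
  At G: no left child.
  At G: go right to T.
    Visit T.
    At T: go left to F.
      Visit F.
      At F: go left to C.
        C is a leaf — visit C.
      At F: no right child.
    At T: no right child.
Full pre-order sequence: S, W, J, Y, L, M, G, T, F, C.

C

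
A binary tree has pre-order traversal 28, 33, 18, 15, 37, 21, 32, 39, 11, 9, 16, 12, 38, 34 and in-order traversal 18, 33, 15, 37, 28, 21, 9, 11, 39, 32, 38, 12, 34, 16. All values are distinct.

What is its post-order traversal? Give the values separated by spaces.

The first element of pre-order is the root; it splits in-order into left and right subtrees.
Root 28: left subtree has 4 nodes {18, 33, 15, 37}, right has 9 {21, 9, 11, 39, 32, 38, 12, 34, 16}.
  Root 33: left subtree has 1 node {18}, right has 2 {15, 37}.
    Root 15: left subtree has 0 nodes { }, right has 1 {37}.
  Root 21: left subtree has 0 nodes { }, right has 8 {9, 11, 39, 32, 38, 12, 34, 16}.
    Root 32: left subtree has 3 nodes {9, 11, 39}, right has 4 {38, 12, 34, 16}.
      Root 39: left subtree has 2 nodes {9, 11}, right has 0 { }.
        Root 11: left subtree has 1 node {9}, right has 0 { }.
      Root 16: left subtree has 3 nodes {38, 12, 34}, right has 0 { }.
        Root 12: left subtree has 1 node {38}, right has 1 {34}.

18 37 15 33 9 11 39 38 34 12 16 32 21 28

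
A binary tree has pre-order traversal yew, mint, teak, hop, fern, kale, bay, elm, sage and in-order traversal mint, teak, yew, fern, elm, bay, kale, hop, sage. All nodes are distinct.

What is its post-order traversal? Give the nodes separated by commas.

The first element of pre-order is the root; it splits in-order into left and right subtrees.
Root yew: left subtree has 2 nodes {mint, teak}, right has 6 {fern, elm, bay, kale, hop, sage}.
  Root mint: left subtree has 0 nodes { }, right has 1 {teak}.
  Root hop: left subtree has 4 nodes {fern, elm, bay, kale}, right has 1 {sage}.
    Root fern: left subtree has 0 nodes { }, right has 3 {elm, bay, kale}.
      Root kale: left subtree has 2 nodes {elm, bay}, right has 0 { }.
        Root bay: left subtree has 1 node {elm}, right has 0 { }.

teak, mint, elm, bay, kale, fern, sage, hop, yew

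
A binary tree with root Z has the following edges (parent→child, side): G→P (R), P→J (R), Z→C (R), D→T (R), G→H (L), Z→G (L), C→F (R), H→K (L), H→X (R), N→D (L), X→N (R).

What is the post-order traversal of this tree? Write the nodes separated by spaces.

K T D N X H J P G F C Z

Post-order visits the left subtree, then the right subtree, then the node.
At Z: go left to G.
  At G: go left to H.
    At H: go left to K.
      K is a leaf — visit K.
    At H: go right to X.
      At X: no left child.
      At X: go right to N.
        At N: go left to D.
          At D: no left child.
          At D: go right to T.
            T is a leaf — visit T.
          Visit D.
        At N: no right child.
        Visit N.
      Visit X.
    Visit H.
  At G: go right to P.
    At P: no left child.
    At P: go right to J.
      J is a leaf — visit J.
    Visit P.
  Visit G.
At Z: go right to C.
  At C: no left child.
  At C: go right to F.
    F is a leaf — visit F.
  Visit C.
Visit Z.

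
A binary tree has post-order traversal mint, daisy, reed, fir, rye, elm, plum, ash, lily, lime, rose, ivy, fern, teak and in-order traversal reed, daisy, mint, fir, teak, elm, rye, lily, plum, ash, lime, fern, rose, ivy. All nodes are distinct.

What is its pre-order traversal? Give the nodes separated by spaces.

teak fir reed daisy mint fern lime lily elm rye ash plum ivy rose

The last element of post-order is the root; it splits in-order into left and right subtrees.
Root teak: left subtree has 4 nodes {reed, daisy, mint, fir}, right has 9 {elm, rye, lily, plum, ash, lime, fern, rose, ivy}.
  Root fir: left subtree has 3 nodes {reed, daisy, mint}, right has 0 { }.
    Root reed: left subtree has 0 nodes { }, right has 2 {daisy, mint}.
      Root daisy: left subtree has 0 nodes { }, right has 1 {mint}.
  Root fern: left subtree has 6 nodes {elm, rye, lily, plum, ash, lime}, right has 2 {rose, ivy}.
    Root lime: left subtree has 5 nodes {elm, rye, lily, plum, ash}, right has 0 { }.
      Root lily: left subtree has 2 nodes {elm, rye}, right has 2 {plum, ash}.
        Root elm: left subtree has 0 nodes { }, right has 1 {rye}.
        Root ash: left subtree has 1 node {plum}, right has 0 { }.
    Root ivy: left subtree has 1 node {rose}, right has 0 { }.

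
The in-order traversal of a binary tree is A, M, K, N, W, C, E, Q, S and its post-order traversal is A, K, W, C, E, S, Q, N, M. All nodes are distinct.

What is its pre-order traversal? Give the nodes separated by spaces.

M A N K Q E C W S

The last element of post-order is the root; it splits in-order into left and right subtrees.
Root M: left subtree has 1 node {A}, right has 7 {K, N, W, C, E, Q, S}.
  Root N: left subtree has 1 node {K}, right has 5 {W, C, E, Q, S}.
    Root Q: left subtree has 3 nodes {W, C, E}, right has 1 {S}.
      Root E: left subtree has 2 nodes {W, C}, right has 0 { }.
        Root C: left subtree has 1 node {W}, right has 0 { }.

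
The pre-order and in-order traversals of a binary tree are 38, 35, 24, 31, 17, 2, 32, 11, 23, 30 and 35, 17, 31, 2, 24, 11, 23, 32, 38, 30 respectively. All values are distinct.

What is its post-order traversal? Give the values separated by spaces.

17 2 31 23 11 32 24 35 30 38

The first element of pre-order is the root; it splits in-order into left and right subtrees.
Root 38: left subtree has 8 nodes {35, 17, 31, 2, 24, 11, 23, 32}, right has 1 {30}.
  Root 35: left subtree has 0 nodes { }, right has 7 {17, 31, 2, 24, 11, 23, 32}.
    Root 24: left subtree has 3 nodes {17, 31, 2}, right has 3 {11, 23, 32}.
      Root 31: left subtree has 1 node {17}, right has 1 {2}.
      Root 32: left subtree has 2 nodes {11, 23}, right has 0 { }.
        Root 11: left subtree has 0 nodes { }, right has 1 {23}.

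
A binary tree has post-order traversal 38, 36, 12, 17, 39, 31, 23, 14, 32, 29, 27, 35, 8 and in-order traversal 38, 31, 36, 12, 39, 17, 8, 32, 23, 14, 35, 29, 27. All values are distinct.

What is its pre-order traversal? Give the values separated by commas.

8, 31, 38, 39, 12, 36, 17, 35, 32, 14, 23, 27, 29

The last element of post-order is the root; it splits in-order into left and right subtrees.
Root 8: left subtree has 6 nodes {38, 31, 36, 12, 39, 17}, right has 6 {32, 23, 14, 35, 29, 27}.
  Root 31: left subtree has 1 node {38}, right has 4 {36, 12, 39, 17}.
    Root 39: left subtree has 2 nodes {36, 12}, right has 1 {17}.
      Root 12: left subtree has 1 node {36}, right has 0 { }.
  Root 35: left subtree has 3 nodes {32, 23, 14}, right has 2 {29, 27}.
    Root 32: left subtree has 0 nodes { }, right has 2 {23, 14}.
      Root 14: left subtree has 1 node {23}, right has 0 { }.
    Root 27: left subtree has 1 node {29}, right has 0 { }.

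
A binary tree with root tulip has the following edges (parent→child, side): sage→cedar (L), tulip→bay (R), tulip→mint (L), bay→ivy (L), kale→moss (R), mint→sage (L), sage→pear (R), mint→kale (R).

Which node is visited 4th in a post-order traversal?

Post-order visits the left subtree, then the right subtree, then the node.
At tulip: go left to mint.
  At mint: go left to sage.
    At sage: go left to cedar.
      cedar is a leaf — visit cedar.
    At sage: go right to pear.
      pear is a leaf — visit pear.
    Visit sage.
  At mint: go right to kale.
    At kale: no left child.
    At kale: go right to moss.
      moss is a leaf — visit moss.
    Visit kale.
  Visit mint.
At tulip: go right to bay.
  At bay: go left to ivy.
    ivy is a leaf — visit ivy.
  At bay: no right child.
  Visit bay.
Visit tulip.
Full post-order sequence: cedar, pear, sage, moss, kale, mint, ivy, bay, tulip.

moss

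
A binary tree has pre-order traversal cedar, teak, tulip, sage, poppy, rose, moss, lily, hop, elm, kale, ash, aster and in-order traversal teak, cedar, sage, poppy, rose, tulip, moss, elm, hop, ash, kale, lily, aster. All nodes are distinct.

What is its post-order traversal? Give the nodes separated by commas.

The first element of pre-order is the root; it splits in-order into left and right subtrees.
Root cedar: left subtree has 1 node {teak}, right has 11 {sage, poppy, rose, tulip, moss, elm, hop, ash, kale, lily, aster}.
  Root tulip: left subtree has 3 nodes {sage, poppy, rose}, right has 7 {moss, elm, hop, ash, kale, lily, aster}.
    Root sage: left subtree has 0 nodes { }, right has 2 {poppy, rose}.
      Root poppy: left subtree has 0 nodes { }, right has 1 {rose}.
    Root moss: left subtree has 0 nodes { }, right has 6 {elm, hop, ash, kale, lily, aster}.
      Root lily: left subtree has 4 nodes {elm, hop, ash, kale}, right has 1 {aster}.
        Root hop: left subtree has 1 node {elm}, right has 2 {ash, kale}.
          Root kale: left subtree has 1 node {ash}, right has 0 { }.

teak, rose, poppy, sage, elm, ash, kale, hop, aster, lily, moss, tulip, cedar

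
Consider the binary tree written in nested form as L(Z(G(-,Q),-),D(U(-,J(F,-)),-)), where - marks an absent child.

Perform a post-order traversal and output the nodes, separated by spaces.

Post-order visits the left subtree, then the right subtree, then the node.
At L: go left to Z.
  At Z: go left to G.
    At G: no left child.
    At G: go right to Q.
      Q is a leaf — visit Q.
    Visit G.
  At Z: no right child.
  Visit Z.
At L: go right to D.
  At D: go left to U.
    At U: no left child.
    At U: go right to J.
      At J: go left to F.
        F is a leaf — visit F.
      At J: no right child.
      Visit J.
    Visit U.
  At D: no right child.
  Visit D.
Visit L.

Q G Z F J U D L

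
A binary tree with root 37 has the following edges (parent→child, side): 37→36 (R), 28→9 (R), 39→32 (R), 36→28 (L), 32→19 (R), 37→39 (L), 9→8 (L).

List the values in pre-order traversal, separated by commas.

37, 39, 32, 19, 36, 28, 9, 8

Pre-order visits the node, then its left subtree, then its right subtree.
Visit 37.
At 37: go left to 39.
  Visit 39.
  At 39: no left child.
  At 39: go right to 32.
    Visit 32.
    At 32: no left child.
    At 32: go right to 19.
      19 is a leaf — visit 19.
At 37: go right to 36.
  Visit 36.
  At 36: go left to 28.
    Visit 28.
    At 28: no left child.
    At 28: go right to 9.
      Visit 9.
      At 9: go left to 8.
        8 is a leaf — visit 8.
      At 9: no right child.
  At 36: no right child.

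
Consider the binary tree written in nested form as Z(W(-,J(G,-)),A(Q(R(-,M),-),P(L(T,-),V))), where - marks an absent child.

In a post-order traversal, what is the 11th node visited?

A

Post-order visits the left subtree, then the right subtree, then the node.
At Z: go left to W.
  At W: no left child.
  At W: go right to J.
    At J: go left to G.
      G is a leaf — visit G.
    At J: no right child.
    Visit J.
  Visit W.
At Z: go right to A.
  At A: go left to Q.
    At Q: go left to R.
      At R: no left child.
      At R: go right to M.
        M is a leaf — visit M.
      Visit R.
    At Q: no right child.
    Visit Q.
  At A: go right to P.
    At P: go left to L.
      At L: go left to T.
        T is a leaf — visit T.
      At L: no right child.
      Visit L.
    At P: go right to V.
      V is a leaf — visit V.
    Visit P.
  Visit A.
Visit Z.
Full post-order sequence: G, J, W, M, R, Q, T, L, V, P, A, Z.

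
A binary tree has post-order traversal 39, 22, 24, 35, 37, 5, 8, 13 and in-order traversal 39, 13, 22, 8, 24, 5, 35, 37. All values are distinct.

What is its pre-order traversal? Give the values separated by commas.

The last element of post-order is the root; it splits in-order into left and right subtrees.
Root 13: left subtree has 1 node {39}, right has 6 {22, 8, 24, 5, 35, 37}.
  Root 8: left subtree has 1 node {22}, right has 4 {24, 5, 35, 37}.
    Root 5: left subtree has 1 node {24}, right has 2 {35, 37}.
      Root 37: left subtree has 1 node {35}, right has 0 { }.

13, 39, 8, 22, 5, 24, 37, 35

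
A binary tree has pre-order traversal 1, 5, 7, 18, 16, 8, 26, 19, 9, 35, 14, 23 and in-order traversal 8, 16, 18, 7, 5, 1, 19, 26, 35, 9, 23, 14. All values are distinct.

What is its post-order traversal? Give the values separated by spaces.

8 16 18 7 5 19 35 23 14 9 26 1

The first element of pre-order is the root; it splits in-order into left and right subtrees.
Root 1: left subtree has 5 nodes {8, 16, 18, 7, 5}, right has 6 {19, 26, 35, 9, 23, 14}.
  Root 5: left subtree has 4 nodes {8, 16, 18, 7}, right has 0 { }.
    Root 7: left subtree has 3 nodes {8, 16, 18}, right has 0 { }.
      Root 18: left subtree has 2 nodes {8, 16}, right has 0 { }.
        Root 16: left subtree has 1 node {8}, right has 0 { }.
  Root 26: left subtree has 1 node {19}, right has 4 {35, 9, 23, 14}.
    Root 9: left subtree has 1 node {35}, right has 2 {23, 14}.
      Root 14: left subtree has 1 node {23}, right has 0 { }.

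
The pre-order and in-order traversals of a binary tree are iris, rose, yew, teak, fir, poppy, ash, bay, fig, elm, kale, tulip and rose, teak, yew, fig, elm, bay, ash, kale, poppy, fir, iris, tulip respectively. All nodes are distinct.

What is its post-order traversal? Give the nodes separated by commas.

The first element of pre-order is the root; it splits in-order into left and right subtrees.
Root iris: left subtree has 10 nodes {rose, teak, yew, fig, elm, bay, ash, kale, poppy, fir}, right has 1 {tulip}.
  Root rose: left subtree has 0 nodes { }, right has 9 {teak, yew, fig, elm, bay, ash, kale, poppy, fir}.
    Root yew: left subtree has 1 node {teak}, right has 7 {fig, elm, bay, ash, kale, poppy, fir}.
      Root fir: left subtree has 6 nodes {fig, elm, bay, ash, kale, poppy}, right has 0 { }.
        Root poppy: left subtree has 5 nodes {fig, elm, bay, ash, kale}, right has 0 { }.
          Root ash: left subtree has 3 nodes {fig, elm, bay}, right has 1 {kale}.
            Root bay: left subtree has 2 nodes {fig, elm}, right has 0 { }.
              Root fig: left subtree has 0 nodes { }, right has 1 {elm}.

teak, elm, fig, bay, kale, ash, poppy, fir, yew, rose, tulip, iris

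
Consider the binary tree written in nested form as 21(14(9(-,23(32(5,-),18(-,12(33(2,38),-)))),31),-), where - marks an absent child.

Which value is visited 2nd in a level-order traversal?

14

Level-order visits nodes level by level from the root, left to right within each level.
Level 0: 21
Level 1: 14
Level 2: 9, 31
Level 3: 23
Level 4: 32, 18
Level 5: 5, 12
Level 6: 33
Level 7: 2, 38
Full level-order sequence: 21, 14, 9, 31, 23, 32, 18, 5, 12, 33, 2, 38.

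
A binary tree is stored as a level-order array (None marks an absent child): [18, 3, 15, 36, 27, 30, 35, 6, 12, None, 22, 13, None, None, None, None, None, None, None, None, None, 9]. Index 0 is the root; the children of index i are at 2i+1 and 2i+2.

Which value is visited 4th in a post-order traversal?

Post-order visits the left subtree, then the right subtree, then the node.
At 18: go left to 3.
  At 3: go left to 36.
    At 36: go left to 6.
      6 is a leaf — visit 6.
    At 36: go right to 12.
      12 is a leaf — visit 12.
    Visit 36.
  At 3: go right to 27.
    At 27: no left child.
    At 27: go right to 22.
      At 22: go left to 9.
        9 is a leaf — visit 9.
      At 22: no right child.
      Visit 22.
    Visit 27.
  Visit 3.
At 18: go right to 15.
  At 15: go left to 30.
    At 30: go left to 13.
      13 is a leaf — visit 13.
    At 30: no right child.
    Visit 30.
  At 15: go right to 35.
    35 is a leaf — visit 35.
  Visit 15.
Visit 18.
Full post-order sequence: 6, 12, 36, 9, 22, 27, 3, 13, 30, 35, 15, 18.

9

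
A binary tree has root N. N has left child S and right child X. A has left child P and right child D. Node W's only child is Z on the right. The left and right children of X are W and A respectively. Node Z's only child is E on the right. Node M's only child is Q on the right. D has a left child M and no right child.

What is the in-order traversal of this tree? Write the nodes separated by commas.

In-order visits the left subtree, then the node, then the right subtree.
At N: go left to S.
  S is a leaf — visit S.
Visit N.
At N: go right to X.
  At X: go left to W.
    At W: no left child.
    Visit W.
    At W: go right to Z.
      At Z: no left child.
      Visit Z.
      At Z: go right to E.
        E is a leaf — visit E.
  Visit X.
  At X: go right to A.
    At A: go left to P.
      P is a leaf — visit P.
    Visit A.
    At A: go right to D.
      At D: go left to M.
        At M: no left child.
        Visit M.
        At M: go right to Q.
          Q is a leaf — visit Q.
      Visit D.
      At D: no right child.

S, N, W, Z, E, X, P, A, M, Q, D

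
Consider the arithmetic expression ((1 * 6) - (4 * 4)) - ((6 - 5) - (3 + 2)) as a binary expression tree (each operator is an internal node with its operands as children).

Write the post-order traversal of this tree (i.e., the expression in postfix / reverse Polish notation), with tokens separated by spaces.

Post-order on an expression tree gives postfix notation: for each operator, emit left operand, right operand, then the operator.

1 6 * 4 4 * - 6 5 - 3 2 + - -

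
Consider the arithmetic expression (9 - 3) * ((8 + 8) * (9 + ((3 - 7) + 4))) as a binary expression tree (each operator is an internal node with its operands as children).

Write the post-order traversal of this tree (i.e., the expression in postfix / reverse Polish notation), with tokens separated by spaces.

Post-order on an expression tree gives postfix notation: for each operator, emit left operand, right operand, then the operator.

9 3 - 8 8 + 9 3 7 - 4 + + * *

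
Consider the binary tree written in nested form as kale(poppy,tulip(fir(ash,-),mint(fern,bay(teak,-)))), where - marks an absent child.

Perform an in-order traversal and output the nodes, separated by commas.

In-order visits the left subtree, then the node, then the right subtree.
At kale: go left to poppy.
  poppy is a leaf — visit poppy.
Visit kale.
At kale: go right to tulip.
  At tulip: go left to fir.
    At fir: go left to ash.
      ash is a leaf — visit ash.
    Visit fir.
    At fir: no right child.
  Visit tulip.
  At tulip: go right to mint.
    At mint: go left to fern.
      fern is a leaf — visit fern.
    Visit mint.
    At mint: go right to bay.
      At bay: go left to teak.
        teak is a leaf — visit teak.
      Visit bay.
      At bay: no right child.

poppy, kale, ash, fir, tulip, fern, mint, teak, bay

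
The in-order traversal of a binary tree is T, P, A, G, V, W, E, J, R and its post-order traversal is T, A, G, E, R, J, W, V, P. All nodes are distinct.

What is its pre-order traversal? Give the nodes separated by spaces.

P T V G A W J E R

The last element of post-order is the root; it splits in-order into left and right subtrees.
Root P: left subtree has 1 node {T}, right has 7 {A, G, V, W, E, J, R}.
  Root V: left subtree has 2 nodes {A, G}, right has 4 {W, E, J, R}.
    Root G: left subtree has 1 node {A}, right has 0 { }.
    Root W: left subtree has 0 nodes { }, right has 3 {E, J, R}.
      Root J: left subtree has 1 node {E}, right has 1 {R}.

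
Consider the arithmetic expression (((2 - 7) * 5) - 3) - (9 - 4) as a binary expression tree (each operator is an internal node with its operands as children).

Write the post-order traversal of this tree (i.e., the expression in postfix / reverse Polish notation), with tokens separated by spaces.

Post-order on an expression tree gives postfix notation: for each operator, emit left operand, right operand, then the operator.

2 7 - 5 * 3 - 9 4 - -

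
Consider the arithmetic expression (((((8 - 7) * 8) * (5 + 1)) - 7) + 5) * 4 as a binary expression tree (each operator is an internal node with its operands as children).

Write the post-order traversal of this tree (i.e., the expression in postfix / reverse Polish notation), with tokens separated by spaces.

8 7 - 8 * 5 1 + * 7 - 5 + 4 *

Post-order on an expression tree gives postfix notation: for each operator, emit left operand, right operand, then the operator.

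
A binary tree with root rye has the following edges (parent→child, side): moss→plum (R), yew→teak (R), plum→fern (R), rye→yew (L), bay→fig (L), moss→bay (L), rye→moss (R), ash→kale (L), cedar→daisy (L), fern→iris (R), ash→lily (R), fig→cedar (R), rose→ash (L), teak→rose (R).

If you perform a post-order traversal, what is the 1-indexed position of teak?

Post-order visits the left subtree, then the right subtree, then the node.
At rye: go left to yew.
  At yew: no left child.
  At yew: go right to teak.
    At teak: no left child.
    At teak: go right to rose.
      At rose: go left to ash.
        At ash: go left to kale.
          kale is a leaf — visit kale.
        At ash: go right to lily.
          lily is a leaf — visit lily.
        Visit ash.
      At rose: no right child.
      Visit rose.
    Visit teak.
  Visit yew.
At rye: go right to moss.
  At moss: go left to bay.
    At bay: go left to fig.
      At fig: no left child.
      At fig: go right to cedar.
        At cedar: go left to daisy.
          daisy is a leaf — visit daisy.
        At cedar: no right child.
        Visit cedar.
      Visit fig.
    At bay: no right child.
    Visit bay.
  At moss: go right to plum.
    At plum: no left child.
    At plum: go right to fern.
      At fern: no left child.
      At fern: go right to iris.
        iris is a leaf — visit iris.
      Visit fern.
    Visit plum.
  Visit moss.
Visit rye.
Full post-order sequence: kale, lily, ash, rose, teak, yew, daisy, cedar, fig, bay, iris, fern, plum, moss, rye.

5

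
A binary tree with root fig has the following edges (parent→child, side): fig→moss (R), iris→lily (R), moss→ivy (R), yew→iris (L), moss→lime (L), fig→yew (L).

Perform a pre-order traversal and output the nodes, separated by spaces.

Pre-order visits the node, then its left subtree, then its right subtree.
Visit fig.
At fig: go left to yew.
  Visit yew.
  At yew: go left to iris.
    Visit iris.
    At iris: no left child.
    At iris: go right to lily.
      lily is a leaf — visit lily.
  At yew: no right child.
At fig: go right to moss.
  Visit moss.
  At moss: go left to lime.
    lime is a leaf — visit lime.
  At moss: go right to ivy.
    ivy is a leaf — visit ivy.

fig yew iris lily moss lime ivy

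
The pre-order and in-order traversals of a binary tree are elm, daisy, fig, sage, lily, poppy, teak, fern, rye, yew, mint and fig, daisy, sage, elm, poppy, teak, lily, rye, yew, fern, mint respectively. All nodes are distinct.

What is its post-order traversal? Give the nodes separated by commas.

fig, sage, daisy, teak, poppy, yew, rye, mint, fern, lily, elm

The first element of pre-order is the root; it splits in-order into left and right subtrees.
Root elm: left subtree has 3 nodes {fig, daisy, sage}, right has 7 {poppy, teak, lily, rye, yew, fern, mint}.
  Root daisy: left subtree has 1 node {fig}, right has 1 {sage}.
  Root lily: left subtree has 2 nodes {poppy, teak}, right has 4 {rye, yew, fern, mint}.
    Root poppy: left subtree has 0 nodes { }, right has 1 {teak}.
    Root fern: left subtree has 2 nodes {rye, yew}, right has 1 {mint}.
      Root rye: left subtree has 0 nodes { }, right has 1 {yew}.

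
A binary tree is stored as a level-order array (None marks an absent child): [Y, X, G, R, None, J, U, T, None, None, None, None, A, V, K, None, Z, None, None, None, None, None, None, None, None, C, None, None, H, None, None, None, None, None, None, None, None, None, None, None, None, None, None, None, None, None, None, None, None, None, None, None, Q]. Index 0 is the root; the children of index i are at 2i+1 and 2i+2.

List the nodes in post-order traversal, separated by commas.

Post-order visits the left subtree, then the right subtree, then the node.
At Y: go left to X.
  At X: go left to R.
    At R: go left to T.
      At T: no left child.
      At T: go right to Z.
        Z is a leaf — visit Z.
      Visit T.
    At R: no right child.
    Visit R.
  At X: no right child.
  Visit X.
At Y: go right to G.
  At G: go left to J.
    At J: no left child.
    At J: go right to A.
      At A: go left to C.
        At C: no left child.
        At C: go right to Q.
          Q is a leaf — visit Q.
        Visit C.
      At A: no right child.
      Visit A.
    Visit J.
  At G: go right to U.
    At U: go left to V.
      At V: no left child.
      At V: go right to H.
        H is a leaf — visit H.
      Visit V.
    At U: go right to K.
      K is a leaf — visit K.
    Visit U.
  Visit G.
Visit Y.

Z, T, R, X, Q, C, A, J, H, V, K, U, G, Y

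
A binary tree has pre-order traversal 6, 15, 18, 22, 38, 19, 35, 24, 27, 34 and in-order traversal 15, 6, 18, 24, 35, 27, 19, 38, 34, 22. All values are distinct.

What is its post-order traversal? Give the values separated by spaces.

The first element of pre-order is the root; it splits in-order into left and right subtrees.
Root 6: left subtree has 1 node {15}, right has 8 {18, 24, 35, 27, 19, 38, 34, 22}.
  Root 18: left subtree has 0 nodes { }, right has 7 {24, 35, 27, 19, 38, 34, 22}.
    Root 22: left subtree has 6 nodes {24, 35, 27, 19, 38, 34}, right has 0 { }.
      Root 38: left subtree has 4 nodes {24, 35, 27, 19}, right has 1 {34}.
        Root 19: left subtree has 3 nodes {24, 35, 27}, right has 0 { }.
          Root 35: left subtree has 1 node {24}, right has 1 {27}.

15 24 27 35 19 34 38 22 18 6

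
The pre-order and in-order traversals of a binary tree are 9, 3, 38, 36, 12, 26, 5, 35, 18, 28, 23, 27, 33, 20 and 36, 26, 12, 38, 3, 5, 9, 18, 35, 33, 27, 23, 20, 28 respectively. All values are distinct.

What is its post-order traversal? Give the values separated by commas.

26, 12, 36, 38, 5, 3, 18, 33, 27, 20, 23, 28, 35, 9

The first element of pre-order is the root; it splits in-order into left and right subtrees.
Root 9: left subtree has 6 nodes {36, 26, 12, 38, 3, 5}, right has 7 {18, 35, 33, 27, 23, 20, 28}.
  Root 3: left subtree has 4 nodes {36, 26, 12, 38}, right has 1 {5}.
    Root 38: left subtree has 3 nodes {36, 26, 12}, right has 0 { }.
      Root 36: left subtree has 0 nodes { }, right has 2 {26, 12}.
        Root 12: left subtree has 1 node {26}, right has 0 { }.
  Root 35: left subtree has 1 node {18}, right has 5 {33, 27, 23, 20, 28}.
    Root 28: left subtree has 4 nodes {33, 27, 23, 20}, right has 0 { }.
      Root 23: left subtree has 2 nodes {33, 27}, right has 1 {20}.
        Root 27: left subtree has 1 node {33}, right has 0 { }.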